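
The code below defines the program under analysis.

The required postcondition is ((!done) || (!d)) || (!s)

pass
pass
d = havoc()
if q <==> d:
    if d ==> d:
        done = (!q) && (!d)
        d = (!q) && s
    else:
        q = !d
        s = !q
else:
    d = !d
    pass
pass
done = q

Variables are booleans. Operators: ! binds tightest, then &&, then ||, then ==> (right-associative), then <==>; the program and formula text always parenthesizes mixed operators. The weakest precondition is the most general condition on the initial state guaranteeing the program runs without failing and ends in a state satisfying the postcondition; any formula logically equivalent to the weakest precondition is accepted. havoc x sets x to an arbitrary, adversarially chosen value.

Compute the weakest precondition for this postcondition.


Working backward. After the program, the postcondition ((!done) || (!d)) || (!s) must hold; in canonical form it is (!done) || (!d) || (!s).
Before done := q: (!q) || (!d) || (!s)
Before skip: (!q) || (!d) || (!s)
Then branch requires (!q) || (!((!q) && s)) || (!s); else branch requires (!q) || d || (!s).
Before the if: ((q <==> d) ==> ((!q) || (!((!q) && s)) || (!s))) && ((!(q <==> d)) ==> ((!q) || d || (!s)))
Before havoc d: (q ==> ((!q) || (!((!q) && s)) || (!s))) && ((!q) ==> ((!q) || (!((!q) && s)) || (!s))) && (q ==> ((!q) || (!s)))
Before skip: (q ==> ((!q) || (!((!q) && s)) || (!s))) && ((!q) ==> ((!q) || (!((!q) && s)) || (!s))) && (q ==> ((!q) || (!s)))
Before skip: (q ==> ((!q) || (!((!q) && s)) || (!s))) && ((!q) ==> ((!q) || (!((!q) && s)) || (!s))) && (q ==> ((!q) || (!s)))
Answer: WP = (q ==> ((!q) || (!((!q) && s)) || (!s))) && ((!q) ==> ((!q) || (!((!q) && s)) || (!s))) && (q ==> ((!q) || (!s)))


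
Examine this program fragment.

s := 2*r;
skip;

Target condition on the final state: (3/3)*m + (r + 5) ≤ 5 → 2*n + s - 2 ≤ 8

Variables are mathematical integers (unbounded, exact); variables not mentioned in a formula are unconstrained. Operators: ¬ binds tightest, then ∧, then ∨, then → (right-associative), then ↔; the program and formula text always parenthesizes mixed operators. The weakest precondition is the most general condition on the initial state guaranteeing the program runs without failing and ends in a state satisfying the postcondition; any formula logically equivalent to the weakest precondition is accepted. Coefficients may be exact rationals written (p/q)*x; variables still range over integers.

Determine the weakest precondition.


Working backward. After the program, the postcondition (3/3)*m + (r + 5) ≤ 5 → 2*n + s - 2 ≤ 8 must hold; in canonical form it is m + r ≤ 0 → 2*n + s ≤ 10.
Before skip: m + r ≤ 0 → 2*n + s ≤ 10
Before s := 2*r: m + r ≤ 0 → 2*n + 2*r ≤ 10
Answer: WP = m + r ≤ 0 → 2*n + 2*r ≤ 10


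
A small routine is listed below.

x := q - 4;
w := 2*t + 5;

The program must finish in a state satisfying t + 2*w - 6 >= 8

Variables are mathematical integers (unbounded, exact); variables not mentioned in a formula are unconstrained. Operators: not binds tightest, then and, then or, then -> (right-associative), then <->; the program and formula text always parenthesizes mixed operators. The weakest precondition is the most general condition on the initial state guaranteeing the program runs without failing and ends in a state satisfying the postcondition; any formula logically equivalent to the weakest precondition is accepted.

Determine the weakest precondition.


Working backward. After the program, the postcondition t + 2*w - 6 >= 8 must hold; in canonical form it is t + 2*w >= 14.
Before w := 2*t + 5: 5*t >= 4
Before x := q - 4: 5*t >= 4
Answer: WP = 5*t >= 4


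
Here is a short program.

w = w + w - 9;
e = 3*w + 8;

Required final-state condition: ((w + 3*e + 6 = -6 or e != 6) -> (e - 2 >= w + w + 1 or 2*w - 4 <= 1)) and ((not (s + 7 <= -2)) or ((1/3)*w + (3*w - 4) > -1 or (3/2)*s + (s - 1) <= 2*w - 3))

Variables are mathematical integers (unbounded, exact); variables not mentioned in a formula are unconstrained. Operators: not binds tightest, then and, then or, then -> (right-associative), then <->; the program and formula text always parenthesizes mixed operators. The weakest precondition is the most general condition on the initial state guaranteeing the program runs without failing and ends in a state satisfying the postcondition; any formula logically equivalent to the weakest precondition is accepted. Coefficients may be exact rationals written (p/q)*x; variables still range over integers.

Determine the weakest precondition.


Working backward. After the program, the postcondition ((w + 3*e + 6 = -6 or e != 6) -> (e - 2 >= w + w + 1 or 2*w - 4 <= 1)) and ((not (s + 7 <= -2)) or ((1/3)*w + (3*w - 4) > -1 or (3/2)*s + (s - 1) <= 2*w - 3)) must hold; in canonical form it is ((3*e + w = -12 or e != 6) -> (e >= 2*w + 3 or 2*w <= 5)) and ((not (s <= -9)) or (10/3)*w > 3 or (5/2)*s <= 2*w - 2).
Before e := 3*w + 8: ((10*w = -36 or 3*w != -2) -> (w >= -5 or 2*w <= 5)) and ((not (s <= -9)) or (10/3)*w > 3 or (5/2)*s <= 2*w - 2)
Before w := w + w - 9: ((20*w = 54 or 6*w != 25) -> (2*w >= 4 or 4*w <= 23)) and ((not (s <= -9)) or (20/3)*w > 33 or (5/2)*s <= 4*w - 20)
Answer: WP = ((20*w = 54 or 6*w != 25) -> (2*w >= 4 or 4*w <= 23)) and ((not (s <= -9)) or (20/3)*w > 33 or (5/2)*s <= 4*w - 20)


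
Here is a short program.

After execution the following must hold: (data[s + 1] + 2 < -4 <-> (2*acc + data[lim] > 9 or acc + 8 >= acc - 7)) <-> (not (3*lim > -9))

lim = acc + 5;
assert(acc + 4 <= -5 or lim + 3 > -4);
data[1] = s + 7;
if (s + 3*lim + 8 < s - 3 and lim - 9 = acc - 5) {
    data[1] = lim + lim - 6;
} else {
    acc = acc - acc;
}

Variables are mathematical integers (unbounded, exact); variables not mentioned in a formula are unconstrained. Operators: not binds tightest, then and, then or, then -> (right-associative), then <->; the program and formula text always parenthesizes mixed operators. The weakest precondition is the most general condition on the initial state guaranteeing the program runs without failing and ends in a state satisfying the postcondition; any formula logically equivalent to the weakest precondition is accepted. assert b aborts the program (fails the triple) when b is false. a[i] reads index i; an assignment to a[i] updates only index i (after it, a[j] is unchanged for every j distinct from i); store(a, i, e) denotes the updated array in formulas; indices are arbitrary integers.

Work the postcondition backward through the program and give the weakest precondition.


Working backward. After the program, the postcondition (data[s + 1] + 2 < -4 <-> (2*acc + data[lim] > 9 or acc + 8 >= acc - 7)) <-> (not (3*lim > -9)) must hold; in canonical form it is data[s + 1] < -6 <-> (not (3*lim > -9)).
Then branch requires store(data, 1, 2*lim - 6)[s + 1] < -6 <-> (not (3*lim > -9)); else branch requires data[s + 1] < -6 <-> (not (3*lim > -9)).
Before the if: ((3*lim < -11 and lim = acc + 4) -> (store(data, 1, 2*lim - 6)[s + 1] < -6 <-> (not (3*lim > -9)))) and ((not (3*lim < -11 and lim = acc + 4)) -> (data[s + 1] < -6 <-> (not (3*lim > -9))))
Before data[1] := s + 7: ((3*lim < -11 and lim = acc + 4) -> (store(store(data, 1, s + 7), 1, 2*lim - 6)[s + 1] < -6 <-> (not (3*lim > -9)))) and ((not (3*lim < -11 and lim = acc + 4)) -> (store(data, 1, s + 7)[s + 1] < -6 <-> (not (3*lim > -9))))
Before assert acc + 4 <= -5 or lim + 3 > -4: (acc <= -9 or lim > -7) and ((3*lim < -11 and lim = acc + 4) -> (store(store(data, 1, s + 7), 1, 2*lim - 6)[s + 1] < -6 <-> (not (3*lim > -9)))) and ((not (3*lim < -11 and lim = acc + 4)) -> (store(data, 1, s + 7)[s + 1] < -6 <-> (not (3*lim > -9))))
Before lim := acc + 5: (acc <= -9 or acc > -12) and (store(data, 1, s + 7)[s + 1] < -6 <-> (not (3*acc > -24)))
Answer: WP = (acc <= -9 or acc > -12) and (store(data, 1, s + 7)[s + 1] < -6 <-> (not (3*acc > -24)))


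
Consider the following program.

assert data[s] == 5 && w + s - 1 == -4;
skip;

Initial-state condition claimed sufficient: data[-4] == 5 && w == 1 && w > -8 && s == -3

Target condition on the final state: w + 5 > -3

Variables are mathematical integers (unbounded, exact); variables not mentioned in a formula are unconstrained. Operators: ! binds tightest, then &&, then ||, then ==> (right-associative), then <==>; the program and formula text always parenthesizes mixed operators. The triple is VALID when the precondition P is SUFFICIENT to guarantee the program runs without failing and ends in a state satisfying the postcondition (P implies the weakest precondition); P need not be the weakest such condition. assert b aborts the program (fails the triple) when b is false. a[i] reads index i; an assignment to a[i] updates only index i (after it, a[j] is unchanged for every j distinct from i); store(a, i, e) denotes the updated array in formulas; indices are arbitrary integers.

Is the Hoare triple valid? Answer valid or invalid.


Working backward. After the program, the postcondition w + 5 > -3 must hold; in canonical form it is w > -8.
Before skip: w > -8
Before assert data[s] == 5 && w + s - 1 == -4: data[s] == 5 && s + w == -3 && w > -8
The weakest precondition is data[s] == 5 && s + w == -3 && w > -8.
Check whether data[-4] == 5 && w == 1 && w > -8 && s == -3 implies it.
Countermodel: at the initial state data = {[-4] = 5, [-3] = 5, elsewhere 5}, s = -3, w = 1, the precondition holds but the weakest precondition fails.
Answer: invalid


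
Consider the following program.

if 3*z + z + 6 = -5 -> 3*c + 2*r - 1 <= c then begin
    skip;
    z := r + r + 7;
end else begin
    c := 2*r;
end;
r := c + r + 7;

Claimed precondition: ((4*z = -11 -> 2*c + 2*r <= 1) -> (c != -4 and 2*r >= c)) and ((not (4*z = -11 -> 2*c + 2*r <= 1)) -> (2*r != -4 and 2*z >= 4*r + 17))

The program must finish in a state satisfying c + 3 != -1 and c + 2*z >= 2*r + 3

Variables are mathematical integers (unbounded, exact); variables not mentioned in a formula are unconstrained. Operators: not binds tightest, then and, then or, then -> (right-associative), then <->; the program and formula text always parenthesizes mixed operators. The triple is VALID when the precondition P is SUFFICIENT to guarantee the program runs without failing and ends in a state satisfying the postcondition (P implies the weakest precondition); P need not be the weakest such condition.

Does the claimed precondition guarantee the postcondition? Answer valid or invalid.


Working backward. After the program, the postcondition c + 3 != -1 and c + 2*z >= 2*r + 3 must hold; in canonical form it is c != -4 and c + 2*z >= 2*r + 3.
Before r := c + r + 7: c != -4 and 2*z >= c + 2*r + 17
Then branch requires c != -4 and 2*r >= c + 3; else branch requires 2*r != -4 and 2*z >= 4*r + 17.
Before the if: ((4*z = -11 -> 2*c + 2*r <= 1) -> (c != -4 and 2*r >= c + 3)) and ((not (4*z = -11 -> 2*c + 2*r <= 1)) -> (2*r != -4 and 2*z >= 4*r + 17))
The weakest precondition is ((4*z = -11 -> 2*c + 2*r <= 1) -> (c != -4 and 2*r >= c + 3)) and ((not (4*z = -11 -> 2*c + 2*r <= 1)) -> (2*r != -4 and 2*z >= 4*r + 17)).
Check whether ((4*z = -11 -> 2*c + 2*r <= 1) -> (c != -4 and 2*r >= c)) and ((not (4*z = -11 -> 2*c + 2*r <= 1)) -> (2*r != -4 and 2*z >= 4*r + 17)) implies it.
Countermodel: at the initial state c = -6, r = -2, z = 0, the precondition holds but the weakest precondition fails.
Answer: invalid


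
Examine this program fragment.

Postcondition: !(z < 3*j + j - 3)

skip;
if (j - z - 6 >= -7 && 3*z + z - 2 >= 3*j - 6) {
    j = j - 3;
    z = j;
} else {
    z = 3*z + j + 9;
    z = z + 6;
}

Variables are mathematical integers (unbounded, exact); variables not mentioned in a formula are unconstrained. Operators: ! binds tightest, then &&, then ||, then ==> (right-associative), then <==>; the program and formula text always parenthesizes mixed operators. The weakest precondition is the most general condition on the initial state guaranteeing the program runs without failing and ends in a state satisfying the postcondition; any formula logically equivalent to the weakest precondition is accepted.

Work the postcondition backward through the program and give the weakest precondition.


Working backward. After the program, the postcondition !(z < 3*j + j - 3) must hold; in canonical form it is !(z < 4*j - 3).
Then branch requires !(3*j > 12); else branch requires !(3*z < 3*j - 18).
Before the if: ((j >= z - 1 && 4*z >= 3*j - 4) ==> (!(3*j > 12))) && ((!(j >= z - 1 && 4*z >= 3*j - 4)) ==> (!(3*z < 3*j - 18)))
Before skip: ((j >= z - 1 && 4*z >= 3*j - 4) ==> (!(3*j > 12))) && ((!(j >= z - 1 && 4*z >= 3*j - 4)) ==> (!(3*z < 3*j - 18)))
Answer: WP = ((j >= z - 1 && 4*z >= 3*j - 4) ==> (!(3*j > 12))) && ((!(j >= z - 1 && 4*z >= 3*j - 4)) ==> (!(3*z < 3*j - 18)))


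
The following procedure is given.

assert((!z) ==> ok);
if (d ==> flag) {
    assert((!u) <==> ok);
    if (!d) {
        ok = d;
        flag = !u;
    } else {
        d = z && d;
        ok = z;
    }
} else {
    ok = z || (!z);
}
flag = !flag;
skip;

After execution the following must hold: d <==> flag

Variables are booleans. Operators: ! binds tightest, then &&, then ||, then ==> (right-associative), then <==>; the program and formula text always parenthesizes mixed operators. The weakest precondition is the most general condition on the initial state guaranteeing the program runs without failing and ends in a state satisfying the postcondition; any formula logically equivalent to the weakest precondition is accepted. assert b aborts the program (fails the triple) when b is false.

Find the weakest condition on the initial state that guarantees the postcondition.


Working backward. After the program, d <==> flag must hold.
Before skip: d <==> flag
Before flag := !flag: d <==> (!flag)
Then branch requires ((!u) <==> ok) && ((!d) ==> (d <==> u)) && (d ==> ((z && d) <==> (!flag))); else branch requires d <==> (!flag).
Before the if: ((d ==> flag) ==> (((!u) <==> ok) && ((!d) ==> (d <==> u)) && (d ==> ((z && d) <==> (!flag))))) && ((!(d ==> flag)) ==> (d <==> (!flag)))
Before assert (!z) ==> ok: ((!z) ==> ok) && ((d ==> flag) ==> (((!u) <==> ok) && ((!d) ==> (d <==> u)) && (d ==> ((z && d) <==> (!flag))))) && ((!(d ==> flag)) ==> (d <==> (!flag)))
Answer: WP = ((!z) ==> ok) && ((d ==> flag) ==> (((!u) <==> ok) && ((!d) ==> (d <==> u)) && (d ==> ((z && d) <==> (!flag))))) && ((!(d ==> flag)) ==> (d <==> (!flag)))


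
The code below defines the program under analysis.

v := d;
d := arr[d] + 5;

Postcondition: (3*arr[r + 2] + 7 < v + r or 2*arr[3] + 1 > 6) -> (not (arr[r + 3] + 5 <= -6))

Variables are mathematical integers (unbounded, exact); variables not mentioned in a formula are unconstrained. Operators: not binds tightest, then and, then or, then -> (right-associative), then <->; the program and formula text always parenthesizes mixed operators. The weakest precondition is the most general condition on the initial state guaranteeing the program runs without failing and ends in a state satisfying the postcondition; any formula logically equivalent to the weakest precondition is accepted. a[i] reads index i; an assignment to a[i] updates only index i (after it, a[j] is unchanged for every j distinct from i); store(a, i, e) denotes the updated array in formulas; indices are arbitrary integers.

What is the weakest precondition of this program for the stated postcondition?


Working backward. After the program, the postcondition (3*arr[r + 2] + 7 < v + r or 2*arr[3] + 1 > 6) -> (not (arr[r + 3] + 5 <= -6)) must hold; in canonical form it is (3*arr[r + 2] < r + v - 7 or 2*arr[3] > 5) -> (not (arr[r + 3] <= -11)).
Before d := arr[d] + 5: (3*arr[r + 2] < r + v - 7 or 2*arr[3] > 5) -> (not (arr[r + 3] <= -11))
Before v := d: (3*arr[r + 2] < d + r - 7 or 2*arr[3] > 5) -> (not (arr[r + 3] <= -11))
Answer: WP = (3*arr[r + 2] < d + r - 7 or 2*arr[3] > 5) -> (not (arr[r + 3] <= -11))


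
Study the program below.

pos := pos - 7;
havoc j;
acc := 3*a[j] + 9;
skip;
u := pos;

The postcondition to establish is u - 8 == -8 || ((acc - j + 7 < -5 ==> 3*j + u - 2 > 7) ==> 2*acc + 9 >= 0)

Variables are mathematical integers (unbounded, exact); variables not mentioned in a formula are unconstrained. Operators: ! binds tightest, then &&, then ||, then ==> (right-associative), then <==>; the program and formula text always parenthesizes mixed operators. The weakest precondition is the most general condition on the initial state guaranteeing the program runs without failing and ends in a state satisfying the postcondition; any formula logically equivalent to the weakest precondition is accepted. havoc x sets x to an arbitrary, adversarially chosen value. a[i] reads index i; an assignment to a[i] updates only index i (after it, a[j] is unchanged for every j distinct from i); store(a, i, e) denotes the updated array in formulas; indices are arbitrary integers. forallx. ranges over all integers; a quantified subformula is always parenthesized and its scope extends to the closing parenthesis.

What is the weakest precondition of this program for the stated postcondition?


Working backward. After the program, the postcondition u - 8 == -8 || ((acc - j + 7 < -5 ==> 3*j + u - 2 > 7) ==> 2*acc + 9 >= 0) must hold; in canonical form it is u == 0 || ((acc < j - 12 ==> 3*j + u > 9) ==> 2*acc >= -9).
Before u := pos: pos == 0 || ((acc < j - 12 ==> 3*j + pos > 9) ==> 2*acc >= -9)
Before skip: pos == 0 || ((acc < j - 12 ==> 3*j + pos > 9) ==> 2*acc >= -9)
Before acc := 3*a[j] + 9: pos == 0 || ((3*a[j] < j - 21 ==> 3*j + pos > 9) ==> 6*a[j] >= -27)
Before havoc j: forall j_1. (pos == 0 || ((3*a[j_1] < j_1 - 21 ==> 3*j_1 + pos > 9) ==> 6*a[j_1] >= -27))
Before pos := pos - 7: forall j_1. (pos == 7 || ((3*a[j_1] < j_1 - 21 ==> 3*j_1 + pos > 16) ==> 6*a[j_1] >= -27))
Answer: WP = forall j_1. (pos == 7 || ((3*a[j_1] < j_1 - 21 ==> 3*j_1 + pos > 16) ==> 6*a[j_1] >= -27))


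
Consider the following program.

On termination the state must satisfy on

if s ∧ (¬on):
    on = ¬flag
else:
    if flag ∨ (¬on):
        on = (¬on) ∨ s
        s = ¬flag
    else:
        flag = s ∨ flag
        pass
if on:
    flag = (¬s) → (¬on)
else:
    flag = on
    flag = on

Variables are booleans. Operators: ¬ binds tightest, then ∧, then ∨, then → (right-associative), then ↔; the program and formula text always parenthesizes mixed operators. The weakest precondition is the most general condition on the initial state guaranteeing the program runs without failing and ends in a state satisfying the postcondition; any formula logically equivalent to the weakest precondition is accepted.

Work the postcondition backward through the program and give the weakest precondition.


Working backward. After the program, on must hold.
Then branch requires on; else branch requires on.
Before the if: (¬on) → on
Then branch requires flag → (¬flag); else branch requires ((flag ∨ (¬on)) → ((¬((¬on) ∨ s)) → ((¬on) ∨ s))) ∧ ((¬(flag ∨ (¬on))) → ((¬on) → on)).
Before the if: ((s ∧ (¬on)) → (flag → (¬flag))) ∧ ((¬(s ∧ (¬on))) → (((flag ∨ (¬on)) → ((¬((¬on) ∨ s)) → ((¬on) ∨ s))) ∧ ((¬(flag ∨ (¬on))) → ((¬on) → on))))
Answer: WP = ((s ∧ (¬on)) → (flag → (¬flag))) ∧ ((¬(s ∧ (¬on))) → (((flag ∨ (¬on)) → ((¬((¬on) ∨ s)) → ((¬on) ∨ s))) ∧ ((¬(flag ∨ (¬on))) → ((¬on) → on))))


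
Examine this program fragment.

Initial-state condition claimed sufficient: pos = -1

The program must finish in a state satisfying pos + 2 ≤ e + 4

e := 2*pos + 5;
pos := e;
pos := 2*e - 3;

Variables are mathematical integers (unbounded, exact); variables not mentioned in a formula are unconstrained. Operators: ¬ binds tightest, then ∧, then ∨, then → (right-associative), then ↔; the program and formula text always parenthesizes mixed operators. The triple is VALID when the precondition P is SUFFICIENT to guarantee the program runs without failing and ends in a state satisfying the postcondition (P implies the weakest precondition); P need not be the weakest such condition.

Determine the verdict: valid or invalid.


Working backward. After the program, the postcondition pos + 2 ≤ e + 4 must hold; in canonical form it is pos ≤ e + 2.
Before pos := 2*e - 3: e ≤ 5
Before pos := e: e ≤ 5
Before e := 2*pos + 5: 2*pos ≤ 0
The weakest precondition is 2*pos ≤ 0.
Check whether pos = -1 implies it.
Every state satisfying the precondition satisfies the weakest precondition: the implication holds.
Answer: valid


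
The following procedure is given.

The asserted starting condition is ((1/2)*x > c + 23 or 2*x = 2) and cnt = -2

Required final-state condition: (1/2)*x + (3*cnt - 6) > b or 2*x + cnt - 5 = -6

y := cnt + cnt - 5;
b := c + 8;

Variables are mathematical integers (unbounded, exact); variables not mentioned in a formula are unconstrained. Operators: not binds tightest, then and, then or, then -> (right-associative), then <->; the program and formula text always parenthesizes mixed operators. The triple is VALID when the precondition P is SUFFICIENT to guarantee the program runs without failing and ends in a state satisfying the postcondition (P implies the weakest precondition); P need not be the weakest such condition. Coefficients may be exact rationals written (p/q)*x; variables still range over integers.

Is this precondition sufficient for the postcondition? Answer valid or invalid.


Working backward. After the program, the postcondition (1/2)*x + (3*cnt - 6) > b or 2*x + cnt - 5 = -6 must hold; in canonical form it is 3*cnt + (1/2)*x > b + 6 or cnt + 2*x = -1.
Before b := c + 8: 3*cnt + (1/2)*x > c + 14 or cnt + 2*x = -1
Before y := cnt + cnt - 5: 3*cnt + (1/2)*x > c + 14 or cnt + 2*x = -1
The weakest precondition is 3*cnt + (1/2)*x > c + 14 or cnt + 2*x = -1.
Check whether ((1/2)*x > c + 23 or 2*x = 2) and cnt = -2 implies it.
Countermodel: at the initial state c = 0, cnt = -2, x = 1, the precondition holds but the weakest precondition fails.
Answer: invalid


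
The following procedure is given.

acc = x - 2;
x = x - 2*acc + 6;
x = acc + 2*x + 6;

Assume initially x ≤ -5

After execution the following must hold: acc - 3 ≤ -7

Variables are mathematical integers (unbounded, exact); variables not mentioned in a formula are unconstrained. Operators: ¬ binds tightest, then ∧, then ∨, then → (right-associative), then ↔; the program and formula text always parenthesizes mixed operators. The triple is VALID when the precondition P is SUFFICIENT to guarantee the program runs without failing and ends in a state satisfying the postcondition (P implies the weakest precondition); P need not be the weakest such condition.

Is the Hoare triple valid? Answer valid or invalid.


Working backward. After the program, the postcondition acc - 3 ≤ -7 must hold; in canonical form it is acc ≤ -4.
Before x := acc + 2*x + 6: acc ≤ -4
Before x := x - 2*acc + 6: acc ≤ -4
Before acc := x - 2: x ≤ -2
The weakest precondition is x ≤ -2.
Check whether x ≤ -5 implies it.
Every state satisfying the precondition satisfies the weakest precondition: the implication holds.
Answer: valid


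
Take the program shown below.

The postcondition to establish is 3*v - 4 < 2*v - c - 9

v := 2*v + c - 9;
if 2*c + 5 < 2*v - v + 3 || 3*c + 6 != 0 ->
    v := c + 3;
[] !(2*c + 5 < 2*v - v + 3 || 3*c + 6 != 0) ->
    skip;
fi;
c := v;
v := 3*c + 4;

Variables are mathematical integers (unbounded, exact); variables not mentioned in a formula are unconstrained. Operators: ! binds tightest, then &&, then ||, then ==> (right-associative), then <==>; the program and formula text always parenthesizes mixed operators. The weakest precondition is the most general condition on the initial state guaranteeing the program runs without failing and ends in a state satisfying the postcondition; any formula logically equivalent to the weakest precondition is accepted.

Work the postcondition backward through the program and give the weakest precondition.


Working backward. After the program, the postcondition 3*v - 4 < 2*v - c - 9 must hold; in canonical form it is c + v < -5.
Before v := 3*c + 4: 4*c < -9
Before c := v: 4*v < -9
Then branch requires 4*c < -21; else branch requires 4*v < -9.
Before the if: ((2*c < v - 2 || 3*c != -6) ==> 4*c < -21) && ((!(2*c < v - 2 || 3*c != -6)) ==> 4*v < -9)
Before v := 2*v + c - 9: ((c < 2*v - 11 || 3*c != -6) ==> 4*c < -21) && ((!(c < 2*v - 11 || 3*c != -6)) ==> 4*c + 8*v < 27)
Answer: WP = ((c < 2*v - 11 || 3*c != -6) ==> 4*c < -21) && ((!(c < 2*v - 11 || 3*c != -6)) ==> 4*c + 8*v < 27)


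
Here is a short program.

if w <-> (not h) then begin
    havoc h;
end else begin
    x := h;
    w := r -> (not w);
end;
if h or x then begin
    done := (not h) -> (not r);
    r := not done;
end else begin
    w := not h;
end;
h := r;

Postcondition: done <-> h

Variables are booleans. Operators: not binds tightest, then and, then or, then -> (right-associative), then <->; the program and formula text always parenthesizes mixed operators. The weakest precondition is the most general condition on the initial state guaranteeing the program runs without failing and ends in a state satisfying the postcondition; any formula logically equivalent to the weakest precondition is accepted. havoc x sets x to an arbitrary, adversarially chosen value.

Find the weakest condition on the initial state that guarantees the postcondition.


Working backward. After the program, done <-> h must hold.
Before h := r: done <-> r
Then branch requires ((not h) -> (not r)) <-> (not ((not h) -> (not r))); else branch requires done <-> r.
Before the if: ((h or x) -> (((not h) -> (not r)) <-> (not ((not h) -> (not r))))) and ((not (h or x)) -> (done <-> r))
Then branch requires false; else branch requires (h -> (((not h) -> (not r)) <-> (not ((not h) -> (not r))))) and ((not h) -> (done <-> r)).
Before the if: (not (w <-> (not h))) and ((not (w <-> (not h))) -> ((h -> (((not h) -> (not r)) <-> (not ((not h) -> (not r))))) and ((not h) -> (done <-> r))))
Answer: WP = (not (w <-> (not h))) and ((not (w <-> (not h))) -> ((h -> (((not h) -> (not r)) <-> (not ((not h) -> (not r))))) and ((not h) -> (done <-> r))))


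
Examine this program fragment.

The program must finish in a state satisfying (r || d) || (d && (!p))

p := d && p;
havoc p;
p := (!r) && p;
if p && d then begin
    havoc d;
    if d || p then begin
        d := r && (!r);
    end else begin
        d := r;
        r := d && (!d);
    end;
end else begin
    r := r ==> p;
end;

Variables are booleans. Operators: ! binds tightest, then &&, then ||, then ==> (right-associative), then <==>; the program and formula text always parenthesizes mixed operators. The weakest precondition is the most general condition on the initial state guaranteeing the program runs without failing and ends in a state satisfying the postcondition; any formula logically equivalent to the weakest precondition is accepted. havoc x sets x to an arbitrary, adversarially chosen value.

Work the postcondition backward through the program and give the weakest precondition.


Working backward. After the program, the postcondition (r || d) || (d && (!p)) must hold; in canonical form it is r || d || (d && (!p)).
Then branch requires r && (p ==> r) && ((!p) ==> (r || (r && (!p)))); else branch requires (r ==> p) || d || (d && (!p)).
Before the if: ((p && d) ==> (r && (p ==> r) && ((!p) ==> (r || (r && (!p)))))) && ((!(p && d)) ==> ((r ==> p) || d || (d && (!p))))
Before p := (!r) && p: (((!r) && p && d) ==> (r && (((!r) && p) ==> r) && ((!((!r) && p)) ==> (r || (r && (!((!r) && p))))))) && ((!((!r) && p && d)) ==> ((r ==> ((!r) && p)) || d || (d && (!((!r) && p)))))
Before havoc p: (((!r) && d) ==> (r && ((!r) ==> r))) && ((!((!r) && d)) ==> ((r ==> (!r)) || d || (d && r))) && ((!r) || d)
Before p := d && p: (((!r) && d) ==> (r && ((!r) ==> r))) && ((!((!r) && d)) ==> ((r ==> (!r)) || d || (d && r))) && ((!r) || d)
Answer: WP = (((!r) && d) ==> (r && ((!r) ==> r))) && ((!((!r) && d)) ==> ((r ==> (!r)) || d || (d && r))) && ((!r) || d)


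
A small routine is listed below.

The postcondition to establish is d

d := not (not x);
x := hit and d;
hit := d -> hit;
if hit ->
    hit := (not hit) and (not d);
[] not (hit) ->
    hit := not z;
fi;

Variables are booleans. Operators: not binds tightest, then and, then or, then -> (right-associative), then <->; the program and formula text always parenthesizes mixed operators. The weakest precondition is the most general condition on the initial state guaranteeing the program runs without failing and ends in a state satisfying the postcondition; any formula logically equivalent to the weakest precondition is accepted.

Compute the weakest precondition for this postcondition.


Working backward. After the program, d must hold.
Then branch requires d; else branch requires d.
Before the if: (hit -> d) and ((not hit) -> d)
Before hit := d -> hit: ((d -> hit) -> d) and ((not (d -> hit)) -> d)
Before x := hit and d: ((d -> hit) -> d) and ((not (d -> hit)) -> d)
Before d := not (not x): ((x -> hit) -> x) and ((not (x -> hit)) -> x)
Answer: WP = ((x -> hit) -> x) and ((not (x -> hit)) -> x)


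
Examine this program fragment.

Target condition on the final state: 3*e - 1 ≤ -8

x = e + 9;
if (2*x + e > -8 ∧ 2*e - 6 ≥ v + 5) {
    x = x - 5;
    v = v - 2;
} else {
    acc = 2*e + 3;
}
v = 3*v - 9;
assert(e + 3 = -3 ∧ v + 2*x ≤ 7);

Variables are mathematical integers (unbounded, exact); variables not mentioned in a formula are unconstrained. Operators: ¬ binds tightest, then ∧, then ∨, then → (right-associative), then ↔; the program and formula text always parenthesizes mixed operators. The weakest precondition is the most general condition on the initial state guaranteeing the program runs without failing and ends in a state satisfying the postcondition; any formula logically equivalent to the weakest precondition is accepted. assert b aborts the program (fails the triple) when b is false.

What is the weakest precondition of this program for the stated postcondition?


Working backward. After the program, the postcondition 3*e - 1 ≤ -8 must hold; in canonical form it is 3*e ≤ -7.
Before assert e + 3 = -3 ∧ v + 2*x ≤ 7: e = -6 ∧ v + 2*x ≤ 7 ∧ 3*e ≤ -7
Before v := 3*v - 9: e = -6 ∧ 3*v + 2*x ≤ 16 ∧ 3*e ≤ -7
Then branch requires e = -6 ∧ 3*v + 2*x ≤ 32 ∧ 3*e ≤ -7; else branch requires e = -6 ∧ 3*v + 2*x ≤ 16 ∧ 3*e ≤ -7.
Before the if: ((e + 2*x > -8 ∧ 2*e ≥ v + 11) → (e = -6 ∧ 3*v + 2*x ≤ 32 ∧ 3*e ≤ -7)) ∧ ((¬(e + 2*x > -8 ∧ 2*e ≥ v + 11)) → (e = -6 ∧ 3*v + 2*x ≤ 16 ∧ 3*e ≤ -7))
Before x := e + 9: ((3*e > -26 ∧ 2*e ≥ v + 11) → (e = -6 ∧ 2*e + 3*v ≤ 14 ∧ 3*e ≤ -7)) ∧ ((¬(3*e > -26 ∧ 2*e ≥ v + 11)) → (e = -6 ∧ 2*e + 3*v ≤ -2 ∧ 3*e ≤ -7))
Answer: WP = ((3*e > -26 ∧ 2*e ≥ v + 11) → (e = -6 ∧ 2*e + 3*v ≤ 14 ∧ 3*e ≤ -7)) ∧ ((¬(3*e > -26 ∧ 2*e ≥ v + 11)) → (e = -6 ∧ 2*e + 3*v ≤ -2 ∧ 3*e ≤ -7))


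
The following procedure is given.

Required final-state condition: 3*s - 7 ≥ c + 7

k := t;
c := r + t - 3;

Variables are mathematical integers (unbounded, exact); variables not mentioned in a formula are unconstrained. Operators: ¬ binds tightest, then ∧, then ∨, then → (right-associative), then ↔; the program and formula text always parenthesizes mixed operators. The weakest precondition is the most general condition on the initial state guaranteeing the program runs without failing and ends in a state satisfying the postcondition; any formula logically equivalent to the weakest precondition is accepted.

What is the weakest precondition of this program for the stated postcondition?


Working backward. After the program, the postcondition 3*s - 7 ≥ c + 7 must hold; in canonical form it is 3*s ≥ c + 14.
Before c := r + t - 3: 3*s ≥ r + t + 11
Before k := t: 3*s ≥ r + t + 11
Answer: WP = 3*s ≥ r + t + 11


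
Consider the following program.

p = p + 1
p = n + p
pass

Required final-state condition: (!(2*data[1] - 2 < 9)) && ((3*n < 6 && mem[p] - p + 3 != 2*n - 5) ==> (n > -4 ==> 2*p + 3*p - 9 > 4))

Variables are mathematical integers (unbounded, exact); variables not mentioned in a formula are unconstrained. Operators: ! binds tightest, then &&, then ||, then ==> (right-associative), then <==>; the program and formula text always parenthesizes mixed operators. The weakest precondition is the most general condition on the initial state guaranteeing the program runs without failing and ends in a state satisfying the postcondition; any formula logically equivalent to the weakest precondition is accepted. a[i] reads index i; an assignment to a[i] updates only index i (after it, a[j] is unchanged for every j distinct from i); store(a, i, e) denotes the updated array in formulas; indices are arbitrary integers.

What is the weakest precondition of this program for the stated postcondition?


Working backward. After the program, the postcondition (!(2*data[1] - 2 < 9)) && ((3*n < 6 && mem[p] - p + 3 != 2*n - 5) ==> (n > -4 ==> 2*p + 3*p - 9 > 4)) must hold; in canonical form it is (!(2*data[1] < 11)) && ((3*n < 6 && mem[p] != 2*n + p - 8) ==> (n > -4 ==> 5*p > 13)).
Before skip: (!(2*data[1] < 11)) && ((3*n < 6 && mem[p] != 2*n + p - 8) ==> (n > -4 ==> 5*p > 13))
Before p := n + p: (!(2*data[1] < 11)) && ((3*n < 6 && mem[n + p] != 3*n + p - 8) ==> (n > -4 ==> 5*n + 5*p > 13))
Before p := p + 1: (!(2*data[1] < 11)) && ((3*n < 6 && mem[n + p + 1] != 3*n + p - 7) ==> (n > -4 ==> 5*n + 5*p > 8))
Answer: WP = (!(2*data[1] < 11)) && ((3*n < 6 && mem[n + p + 1] != 3*n + p - 7) ==> (n > -4 ==> 5*n + 5*p > 8))


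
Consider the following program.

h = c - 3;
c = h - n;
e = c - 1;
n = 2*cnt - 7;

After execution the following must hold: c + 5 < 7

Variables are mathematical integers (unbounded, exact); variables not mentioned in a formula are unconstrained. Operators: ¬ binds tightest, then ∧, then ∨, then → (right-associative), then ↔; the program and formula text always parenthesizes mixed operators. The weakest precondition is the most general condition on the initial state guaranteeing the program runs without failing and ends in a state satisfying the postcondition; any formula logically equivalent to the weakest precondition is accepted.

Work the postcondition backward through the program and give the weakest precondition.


Working backward. After the program, the postcondition c + 5 < 7 must hold; in canonical form it is c < 2.
Before n := 2*cnt - 7: c < 2
Before e := c - 1: c < 2
Before c := h - n: h < n + 2
Before h := c - 3: c < n + 5
Answer: WP = c < n + 5


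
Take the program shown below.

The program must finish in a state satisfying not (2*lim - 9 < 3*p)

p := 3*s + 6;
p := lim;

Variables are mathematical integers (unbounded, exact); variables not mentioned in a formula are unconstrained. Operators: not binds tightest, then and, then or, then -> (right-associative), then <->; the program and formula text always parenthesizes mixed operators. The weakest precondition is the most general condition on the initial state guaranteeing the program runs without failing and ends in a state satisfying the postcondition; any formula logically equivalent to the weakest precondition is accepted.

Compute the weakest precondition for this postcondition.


Working backward. After the program, the postcondition not (2*lim - 9 < 3*p) must hold; in canonical form it is not (2*lim < 3*p + 9).
Before p := lim: not (lim > -9)
Before p := 3*s + 6: not (lim > -9)
Answer: WP = not (lim > -9)


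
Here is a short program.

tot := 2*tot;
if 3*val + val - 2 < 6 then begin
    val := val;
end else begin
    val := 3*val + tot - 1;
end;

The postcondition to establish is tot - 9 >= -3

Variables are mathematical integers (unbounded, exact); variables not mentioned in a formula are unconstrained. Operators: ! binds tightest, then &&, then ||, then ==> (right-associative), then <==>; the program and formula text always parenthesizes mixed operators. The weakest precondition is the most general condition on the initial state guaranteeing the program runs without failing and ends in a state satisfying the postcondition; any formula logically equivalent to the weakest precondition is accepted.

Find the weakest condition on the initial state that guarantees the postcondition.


Working backward. After the program, the postcondition tot - 9 >= -3 must hold; in canonical form it is tot >= 6.
Then branch requires tot >= 6; else branch requires tot >= 6.
Before the if: (4*val < 8 ==> tot >= 6) && ((!(4*val < 8)) ==> tot >= 6)
Before tot := 2*tot: (4*val < 8 ==> 2*tot >= 6) && ((!(4*val < 8)) ==> 2*tot >= 6)
Answer: WP = (4*val < 8 ==> 2*tot >= 6) && ((!(4*val < 8)) ==> 2*tot >= 6)


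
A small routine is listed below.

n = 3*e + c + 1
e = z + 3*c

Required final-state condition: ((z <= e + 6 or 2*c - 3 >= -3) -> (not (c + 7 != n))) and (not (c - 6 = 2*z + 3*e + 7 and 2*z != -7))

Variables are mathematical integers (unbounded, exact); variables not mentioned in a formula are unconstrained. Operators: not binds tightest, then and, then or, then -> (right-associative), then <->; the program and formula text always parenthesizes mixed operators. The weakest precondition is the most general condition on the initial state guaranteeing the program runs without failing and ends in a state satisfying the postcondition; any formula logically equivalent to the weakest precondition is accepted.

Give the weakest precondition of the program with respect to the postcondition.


Working backward. After the program, the postcondition ((z <= e + 6 or 2*c - 3 >= -3) -> (not (c + 7 != n))) and (not (c - 6 = 2*z + 3*e + 7 and 2*z != -7)) must hold; in canonical form it is ((z <= e + 6 or 2*c >= 0) -> (not (c != n - 7))) and (not (c = 3*e + 2*z + 13 and 2*z != -7)).
Before e := z + 3*c: ((3*c >= -6 or 2*c >= 0) -> (not (c != n - 7))) and (not (8*c + 5*z = -13 and 2*z != -7))
Before n := 3*e + c + 1: ((3*c >= -6 or 2*c >= 0) -> (not (3*e != 6))) and (not (8*c + 5*z = -13 and 2*z != -7))
Answer: WP = ((3*c >= -6 or 2*c >= 0) -> (not (3*e != 6))) and (not (8*c + 5*z = -13 and 2*z != -7))


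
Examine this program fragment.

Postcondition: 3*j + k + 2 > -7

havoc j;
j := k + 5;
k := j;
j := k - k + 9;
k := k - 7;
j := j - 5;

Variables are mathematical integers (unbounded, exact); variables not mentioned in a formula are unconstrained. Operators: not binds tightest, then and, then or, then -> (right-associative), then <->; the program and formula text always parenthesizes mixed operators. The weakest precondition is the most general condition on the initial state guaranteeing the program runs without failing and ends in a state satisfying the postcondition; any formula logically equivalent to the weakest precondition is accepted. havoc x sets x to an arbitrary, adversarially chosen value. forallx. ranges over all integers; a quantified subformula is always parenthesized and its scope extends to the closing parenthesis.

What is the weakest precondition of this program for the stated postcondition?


Working backward. After the program, the postcondition 3*j + k + 2 > -7 must hold; in canonical form it is 3*j + k > -9.
Before j := j - 5: 3*j + k > 6
Before k := k - 7: 3*j + k > 13
Before j := k - k + 9: k > -14
Before k := j: j > -14
Before j := k + 5: k > -19
Before havoc j: k > -19
Answer: WP = k > -19


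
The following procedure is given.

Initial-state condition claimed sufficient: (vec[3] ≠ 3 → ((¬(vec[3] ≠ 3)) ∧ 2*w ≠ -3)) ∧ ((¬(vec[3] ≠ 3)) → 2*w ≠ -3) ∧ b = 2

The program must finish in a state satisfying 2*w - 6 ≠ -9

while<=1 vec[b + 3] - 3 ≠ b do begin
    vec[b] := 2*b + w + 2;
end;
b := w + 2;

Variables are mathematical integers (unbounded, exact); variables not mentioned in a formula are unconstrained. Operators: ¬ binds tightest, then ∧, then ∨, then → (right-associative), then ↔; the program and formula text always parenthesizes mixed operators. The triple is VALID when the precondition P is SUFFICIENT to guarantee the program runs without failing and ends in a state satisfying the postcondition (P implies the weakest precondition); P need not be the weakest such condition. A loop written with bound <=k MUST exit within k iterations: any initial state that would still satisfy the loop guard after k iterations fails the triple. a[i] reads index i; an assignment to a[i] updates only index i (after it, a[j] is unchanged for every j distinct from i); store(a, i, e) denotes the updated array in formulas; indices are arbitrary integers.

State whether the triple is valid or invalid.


Working backward. After the program, the postcondition 2*w - 6 ≠ -9 must hold; in canonical form it is 2*w ≠ -3.
Before b := w + 2: 2*w ≠ -3
Before the loop (bound <=1), unroll the exhaustion recursion (WP_0 = exit-now case; WP_j = one more guarded iteration, up to j = 1):
  WP_0: (¬(vec[b + 3] ≠ b + 3)) ∧ 2*w ≠ -3
  WP_1: (vec[b + 3] ≠ b + 3 → ((¬(store(vec, b, 2*b + w + 2)[b + 3] ≠ b + 3)) ∧ 2*w ≠ -3)) ∧ ((¬(vec[b + 3] ≠ b + 3)) → 2*w ≠ -3)
So before the loop: (vec[b + 3] ≠ b + 3 → ((¬(store(vec, b, 2*b + w + 2)[b + 3] ≠ b + 3)) ∧ 2*w ≠ -3)) ∧ ((¬(vec[b + 3] ≠ b + 3)) → 2*w ≠ -3)
The weakest precondition is (vec[b + 3] ≠ b + 3 → ((¬(store(vec, b, 2*b + w + 2)[b + 3] ≠ b + 3)) ∧ 2*w ≠ -3)) ∧ ((¬(vec[b + 3] ≠ b + 3)) → 2*w ≠ -3).
Check whether (vec[3] ≠ 3 → ((¬(vec[3] ≠ 3)) ∧ 2*w ≠ -3)) ∧ ((¬(vec[3] ≠ 3)) → 2*w ≠ -3) ∧ b = 2 implies it.
Countermodel: at the initial state b = 2, vec = {[2] = 3, [3] = 3, [5] = 2, elsewhere 3}, w = 0, the precondition holds but the weakest precondition fails.
Answer: invalid
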